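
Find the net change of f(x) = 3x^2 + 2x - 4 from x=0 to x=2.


Net change = f(b) - f(a)
f(x) = 3x^2 + 2x - 4
Compute f(2):
f(2) = 3 * 2^2 + 2 * 2 - 4
= 12 + 4 - 4
= 12
Compute f(0):
f(0) = 3 * 0^2 + 2 * 0 - 4
= 0 + 0 - 4
= -4
Net change = 12 - (-4) = 16

16


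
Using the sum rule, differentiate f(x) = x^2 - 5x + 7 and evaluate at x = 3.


Differentiate term by term using power and sum rules:
f(x) = x^2 - 5x + 7
f'(x) = 2x - 5
Substitute x = 3:
f'(3) = 2 * 3 - 5
= 6 - 5
= 1

1


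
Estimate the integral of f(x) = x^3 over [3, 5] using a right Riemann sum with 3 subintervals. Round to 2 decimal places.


Right Riemann sum uses right endpoints of each subinterval.
Interval: [3, 5], n = 3
dx = (5 - 3) / 3 = 2/3
Right endpoints: [11/3, 13/3, 5]
f values: [1331/27, 2197/27, 125]
Sum = dx * (sum of f values)
= 2/3 * 767/3
= 1534/9 ≈ 170.44

170.44


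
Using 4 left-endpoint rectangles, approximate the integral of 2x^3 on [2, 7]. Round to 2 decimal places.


Left Riemann sum uses left endpoints of each subinterval.
Interval: [2, 7], n = 4
dx = (7 - 2) / 4 = 5/4
Left endpoints: [2, 13/4, 9/2, 23/4]
f values: [16, 2197/32, 729/4, 12167/32]
Sum = dx * (sum of f values)
= 5/4 * 5177/8
= 25885/32 ≈ 808.91

808.91


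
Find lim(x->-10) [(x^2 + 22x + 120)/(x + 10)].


Direct substitution gives 0/0, so we factor the numerator.
Factor: (x^2 + 22x + 120) = (x + 10)(x + 12)
Cancel the common factor (x + 10):
(x^2 + 22x + 120)/(x + 10) = (x + 12)
Now substitute x = -10:
= (-10) - (-12) = 2

2


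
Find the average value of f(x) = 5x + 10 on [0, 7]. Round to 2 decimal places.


Average value = 1/(b-a) * integral from a to b of f(x) dx
First compute the integral of 5x + 10:
F(x) = (5/2)x^2 + 10x
F(7) = 5/2 * 49 + 10 * 7 = 385/2
F(0) = 5/2 * 0 + 10 * 0 = 0
Integral = 385/2 - 0 = 385/2
Average = (385/2) / (7 - 0) = (385/2) / 7
= 55/2 = 27.50

27.50


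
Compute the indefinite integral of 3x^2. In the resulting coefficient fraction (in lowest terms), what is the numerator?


Apply the power rule for integration:
integral of ax^n dx = a/(n+1) * x^(n+1) + C
integral of 3x^2 dx
= 3/3 * x^3 + C
= 1 * x^3 + C
The coefficient in lowest terms is 1 = 1/1, so its numerator is 1

1


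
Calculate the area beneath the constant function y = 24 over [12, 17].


The area under a constant function y = 24 is a rectangle.
Width = 17 - 12 = 5
Height = 24
Area = width * height
= 5 * 24
= 120

120


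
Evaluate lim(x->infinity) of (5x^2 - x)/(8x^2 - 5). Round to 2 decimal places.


For limits at infinity with equal-degree polynomials,
we compare leading coefficients.
Numerator leading term: 5x^2
Denominator leading term: 8x^2
Divide both by x^2:
lim = (5 - 1/x) / (8 - 5/x^2)
As x -> infinity, the 1/x and 1/x^2 terms vanish:
= 5/8 ≈ 0.63

0.63


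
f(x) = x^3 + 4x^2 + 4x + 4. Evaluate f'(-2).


Differentiate f(x) = x^3 + 4x^2 + 4x + 4 term by term:
f'(x) = 3x^2 + 8x + 4
Substitute x = -2:
f'(-2) = 3 * (-2)^2 + 8 * (-2) + 4
= 12 - 16 + 4
= 0

0


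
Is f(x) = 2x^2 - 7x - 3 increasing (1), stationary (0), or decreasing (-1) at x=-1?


Compute f'(x) to determine behavior:
f'(x) = 4x - 7
f'(-1) = 4 * (-1) - 7
= -4 - 7
= -11
Since f'(-1) < 0, the function is decreasing (-1)

-1


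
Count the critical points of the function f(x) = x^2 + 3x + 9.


Find where f'(x) = 0:
f'(x) = 2x + 3
Set f'(x) = 0:
2x + 3 = 0
x = -3 / 2 = -3/2
This is a linear equation in x, so there is exactly one solution.
Number of critical points: 1

1


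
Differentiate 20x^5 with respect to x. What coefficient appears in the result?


We apply the power rule: d/dx [ax^n] = a*n * x^(n-1)
d/dx [20x^5]
= 20 * 5 * x^(5-1)
= 100x^4
The coefficient is 100

100


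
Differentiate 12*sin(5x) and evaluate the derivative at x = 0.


Apply the chain rule to differentiate 12*sin(5x):
d/dx [12*sin(5x)]
= 12 * cos(5x) * d/dx(5x)
= 12 * 5 * cos(5x)
= 60 * cos(5x)
Evaluate at x = 0:
= 60 * cos(0)
= 60 * 1
= 60

60


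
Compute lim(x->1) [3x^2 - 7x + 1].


Since polynomials are continuous, we use direct substitution.
lim(x->1) of 3x^2 - 7x + 1
= 3 * 1^2 - 7 * 1 + 1
= 3 - 7 + 1
= -3

-3


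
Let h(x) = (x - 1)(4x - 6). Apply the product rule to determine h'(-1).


Let u(x) = x - 1 and v(x) = 4x - 6
u'(x) = 1
v'(x) = 4
Product rule: h'(x) = u'(x)*v(x) + u(x)*v'(x)
= 1 * (4x - 6) + (x - 1) * 4
At x = -1:
u(-1) = 1 * (-1) - 1 = -2
v(-1) = 4 * (-1) - 6 = -10
h'(-1) = 1 * (-10) + (-2) * 4
= -10 - 8
= -18

-18


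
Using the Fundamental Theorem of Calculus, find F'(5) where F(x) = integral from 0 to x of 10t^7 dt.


By the Fundamental Theorem of Calculus (Part 1):
If F(x) = integral from 0 to x of f(t) dt, then F'(x) = f(x)
Here f(t) = 10t^7
So F'(x) = 10x^7
Evaluate at x = 5:
F'(5) = 10 * 5^7
= 10 * 78125
= 781250

781250


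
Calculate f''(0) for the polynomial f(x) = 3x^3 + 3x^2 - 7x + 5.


First derivative:
f'(x) = 9x^2 + 6x - 7
Second derivative:
f''(x) = 18x + 6
Substitute x = 0:
f''(0) = 18 * 0 + 6
= 0 + 6
= 6

6


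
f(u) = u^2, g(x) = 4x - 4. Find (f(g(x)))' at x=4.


Using the chain rule: (f(g(x)))' = f'(g(x)) * g'(x)
First, find g(4):
g(4) = 4 * 4 - 4 = 12
Next, f'(u) = 2u
And g'(x) = 4
So f'(g(4)) * g'(4)
= 2 * 12 * 4
= 96

96


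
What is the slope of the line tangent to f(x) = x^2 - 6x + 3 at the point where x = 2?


The slope of the tangent line equals f'(x) at the point.
f(x) = x^2 - 6x + 3
f'(x) = 2x - 6
At x = 2:
f'(2) = 2 * 2 - 6
= 4 - 6
= -2

-2


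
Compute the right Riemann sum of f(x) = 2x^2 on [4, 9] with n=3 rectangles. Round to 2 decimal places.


Right Riemann sum uses right endpoints of each subinterval.
Interval: [4, 9], n = 3
dx = (9 - 4) / 3 = 5/3
Right endpoints: [17/3, 22/3, 9]
f values: [578/9, 968/9, 162]
Sum = dx * (sum of f values)
= 5/3 * 3004/9
= 15020/27 ≈ 556.30

556.30


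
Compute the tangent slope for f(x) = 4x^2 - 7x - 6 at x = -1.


The slope of the tangent line equals f'(x) at the point.
f(x) = 4x^2 - 7x - 6
f'(x) = 8x - 7
At x = -1:
f'(-1) = 8 * (-1) - 7
= -8 - 7
= -15

-15


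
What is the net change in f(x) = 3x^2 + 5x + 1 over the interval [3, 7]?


Net change = f(b) - f(a)
f(x) = 3x^2 + 5x + 1
Compute f(7):
f(7) = 3 * 7^2 + 5 * 7 + 1
= 147 + 35 + 1
= 183
Compute f(3):
f(3) = 3 * 3^2 + 5 * 3 + 1
= 27 + 15 + 1
= 43
Net change = 183 - 43 = 140

140


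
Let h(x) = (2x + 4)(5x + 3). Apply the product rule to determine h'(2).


Let u(x) = 2x + 4 and v(x) = 5x + 3
u'(x) = 2
v'(x) = 5
Product rule: h'(x) = u'(x)*v(x) + u(x)*v'(x)
= 2 * (5x + 3) + (2x + 4) * 5
At x = 2:
u(2) = 2 * 2 + 4 = 8
v(2) = 5 * 2 + 3 = 13
h'(2) = 2 * 13 + 8 * 5
= 26 + 40
= 66

66


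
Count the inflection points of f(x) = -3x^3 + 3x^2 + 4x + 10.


Inflection points occur where f''(x) = 0 and concavity changes.
f(x) = -3x^3 + 3x^2 + 4x + 10
f'(x) = -9x^2 + 6x + 4
f''(x) = -18x + 6
Set f''(x) = 0:
-18x + 6 = 0
x = -6 / (-18) = 1/3
Since f''(x) is linear (degree 1), it changes sign at this point.
Therefore there is exactly 1 inflection point.

1


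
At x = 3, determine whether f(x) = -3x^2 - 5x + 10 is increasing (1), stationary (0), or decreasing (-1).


Compute f'(x) to determine behavior:
f'(x) = -6x - 5
f'(3) = -6 * 3 - 5
= -18 - 5
= -23
Since f'(3) < 0, the function is decreasing (-1)

-1


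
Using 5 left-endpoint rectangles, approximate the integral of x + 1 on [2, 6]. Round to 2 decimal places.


Left Riemann sum uses left endpoints of each subinterval.
Interval: [2, 6], n = 5
dx = (6 - 2) / 5 = 4/5
Left endpoints: [2, 14/5, 18/5, 22/5, 26/5]
f values: [3, 19/5, 23/5, 27/5, 31/5]
Sum = dx * (sum of f values)
= 4/5 * 23
= 92/5 = 18.40

18.40


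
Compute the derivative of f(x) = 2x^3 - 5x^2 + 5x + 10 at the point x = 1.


Differentiate f(x) = 2x^3 - 5x^2 + 5x + 10 term by term:
f'(x) = 6x^2 - 10x + 5
Substitute x = 1:
f'(1) = 6 * 1^2 - 10 * 1 + 5
= 6 - 10 + 5
= 1

1


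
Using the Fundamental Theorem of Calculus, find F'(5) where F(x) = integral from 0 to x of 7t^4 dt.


By the Fundamental Theorem of Calculus (Part 1):
If F(x) = integral from 0 to x of f(t) dt, then F'(x) = f(x)
Here f(t) = 7t^4
So F'(x) = 7x^4
Evaluate at x = 5:
F'(5) = 7 * 5^4
= 7 * 625
= 4375

4375


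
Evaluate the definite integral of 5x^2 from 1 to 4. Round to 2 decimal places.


Find the antiderivative of 5x^2:
F(x) = 5/3 * x^3
Apply the Fundamental Theorem of Calculus:
F(4) - F(1)
= 5/3 * 4^3 - 5/3 * 1^3
= 5/3 * (64 - 1)
= 5/3 * 63
= 105 = 105.00

105.00


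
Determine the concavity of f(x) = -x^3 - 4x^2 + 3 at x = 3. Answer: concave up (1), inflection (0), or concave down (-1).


Concavity is determined by the sign of f''(x).
f(x) = -x^3 - 4x^2 + 3
f'(x) = -3x^2 - 8x
f''(x) = -6x - 8
f''(3) = -6 * 3 - 8
= -18 - 8
= -26
Since f''(3) < 0, the function is concave down (-1)

-1


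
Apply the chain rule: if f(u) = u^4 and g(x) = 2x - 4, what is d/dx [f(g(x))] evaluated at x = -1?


Using the chain rule: (f(g(x)))' = f'(g(x)) * g'(x)
First, find g(-1):
g(-1) = 2 * (-1) - 4 = -6
Next, f'(u) = 4u^3
And g'(x) = 2
So f'(g(-1)) * g'(-1)
= 4 * (-6)^3 * 2
= 4 * (-216) * 2
= -1728

-1728


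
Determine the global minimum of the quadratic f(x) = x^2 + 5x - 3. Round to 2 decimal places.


For a quadratic f(x) = ax^2 + bx + c with a > 0, the minimum is at the vertex.
Vertex x-coordinate: x = -b/(2a)
x = -(5) / (2 * 1)
x = -5/2
Substitute back to find the minimum value:
f(-5/2) = 1 * (-5/2)^2 + 5 * (-5/2) - 3
= 25/4 - 25/2 - 3
= -37/4 = -9.25

-9.25


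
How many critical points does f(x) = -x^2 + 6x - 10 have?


Find where f'(x) = 0:
f'(x) = -2x + 6
Set f'(x) = 0:
-2x + 6 = 0
x = -6 / (-2) = 3
This is a linear equation in x, so there is exactly one solution.
Number of critical points: 1

1


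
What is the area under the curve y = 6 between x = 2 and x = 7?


The area under a constant function y = 6 is a rectangle.
Width = 7 - 2 = 5
Height = 6
Area = width * height
= 5 * 6
= 30

30


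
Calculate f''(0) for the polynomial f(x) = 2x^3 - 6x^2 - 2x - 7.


First derivative:
f'(x) = 6x^2 - 12x - 2
Second derivative:
f''(x) = 12x - 12
Substitute x = 0:
f''(0) = 12 * 0 - 12
= 0 - 12
= -12

-12


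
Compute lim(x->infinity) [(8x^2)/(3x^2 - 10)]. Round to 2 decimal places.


For limits at infinity with equal-degree polynomials,
we compare leading coefficients.
Numerator leading term: 8x^2
Denominator leading term: 3x^2
Divide both by x^2:
lim = (8) / (3 - 10/x^2)
As x -> infinity, the 1/x and 1/x^2 terms vanish:
= 8/3 ≈ 2.67

2.67


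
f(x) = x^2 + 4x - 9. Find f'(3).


Differentiate term by term using power and sum rules:
f(x) = x^2 + 4x - 9
f'(x) = 2x + 4
Substitute x = 3:
f'(3) = 2 * 3 + 4
= 6 + 4
= 10

10


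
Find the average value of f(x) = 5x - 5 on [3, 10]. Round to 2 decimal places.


Average value = 1/(b-a) * integral from a to b of f(x) dx
First compute the integral of 5x - 5:
F(x) = (5/2)x^2 - 5x
F(10) = 5/2 * 100 - 5 * 10 = 200
F(3) = 5/2 * 9 - 5 * 3 = 15/2
Integral = 200 - 15/2 = 385/2
Average = (385/2) / (10 - 3) = (385/2) / 7
= 55/2 = 27.50

27.50


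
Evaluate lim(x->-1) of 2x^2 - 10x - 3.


Since polynomials are continuous, we use direct substitution.
lim(x->-1) of 2x^2 - 10x - 3
= 2 * (-1)^2 - 10 * (-1) - 3
= 2 + 10 - 3
= 9

9


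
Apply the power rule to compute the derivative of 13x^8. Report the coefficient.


We apply the power rule: d/dx [ax^n] = a*n * x^(n-1)
d/dx [13x^8]
= 13 * 8 * x^(8-1)
= 104x^7
The coefficient is 104

104


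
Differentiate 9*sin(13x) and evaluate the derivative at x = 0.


Apply the chain rule to differentiate 9*sin(13x):
d/dx [9*sin(13x)]
= 9 * cos(13x) * d/dx(13x)
= 9 * 13 * cos(13x)
= 117 * cos(13x)
Evaluate at x = 0:
= 117 * cos(0)
= 117 * 1
= 117

117


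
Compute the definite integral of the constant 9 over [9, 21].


The integral of a constant k over [a, b] equals k * (b - a).
integral from 9 to 21 of 9 dx
= 9 * (21 - 9)
= 9 * 12
= 108

108


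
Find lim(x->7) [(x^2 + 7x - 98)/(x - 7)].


Direct substitution gives 0/0, so we factor the numerator.
Factor: (x^2 + 7x - 98) = (x - 7)(x + 14)
Cancel the common factor (x - 7):
(x^2 + 7x - 98)/(x - 7) = (x + 14)
Now substitute x = 7:
= (7) - (-14) = 21

21


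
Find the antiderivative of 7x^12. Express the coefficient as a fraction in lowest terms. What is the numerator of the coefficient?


Apply the power rule for integration:
integral of ax^n dx = a/(n+1) * x^(n+1) + C
integral of 7x^12 dx
= 7/13 * x^13 + C
The coefficient in lowest terms is 7/13, and its numerator is 7

7


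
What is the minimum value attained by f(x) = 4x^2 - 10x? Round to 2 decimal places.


For a quadratic f(x) = ax^2 + bx + c with a > 0, the minimum is at the vertex.
Vertex x-coordinate: x = -b/(2a)
x = -(-10) / (2 * 4)
x = 10/8 = 5/4
Substitute back to find the minimum value:
f(5/4) = 4 * (5/4)^2 - 10 * (5/4) + 0
= 25/4 - 25/2 + 0
= -25/4 = -6.25

-6.25


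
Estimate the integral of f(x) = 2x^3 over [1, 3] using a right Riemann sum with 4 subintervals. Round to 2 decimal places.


Right Riemann sum uses right endpoints of each subinterval.
Interval: [1, 3], n = 4
dx = (3 - 1) / 4 = 1/2
Right endpoints: [3/2, 2, 5/2, 3]
f values: [27/4, 16, 125/4, 54]
Sum = dx * (sum of f values)
= 1/2 * 108
= 54 = 54.00

54.00


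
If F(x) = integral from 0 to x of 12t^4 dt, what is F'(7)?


By the Fundamental Theorem of Calculus (Part 1):
If F(x) = integral from 0 to x of f(t) dt, then F'(x) = f(x)
Here f(t) = 12t^4
So F'(x) = 12x^4
Evaluate at x = 7:
F'(7) = 12 * 7^4
= 12 * 2401
= 28812

28812


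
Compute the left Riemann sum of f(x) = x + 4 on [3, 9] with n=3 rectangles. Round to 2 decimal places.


Left Riemann sum uses left endpoints of each subinterval.
Interval: [3, 9], n = 3
dx = (9 - 3) / 3 = 2
Left endpoints: [3, 5, 7]
f values: [7, 9, 11]
Sum = dx * (sum of f values)
= 2 * 27
= 54 = 54.00

54.00


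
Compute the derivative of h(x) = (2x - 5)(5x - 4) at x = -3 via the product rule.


Let u(x) = 2x - 5 and v(x) = 5x - 4
u'(x) = 2
v'(x) = 5
Product rule: h'(x) = u'(x)*v(x) + u(x)*v'(x)
= 2 * (5x - 4) + (2x - 5) * 5
At x = -3:
u(-3) = 2 * (-3) - 5 = -11
v(-3) = 5 * (-3) - 4 = -19
h'(-3) = 2 * (-19) + (-11) * 5
= -38 - 55
= -93

-93


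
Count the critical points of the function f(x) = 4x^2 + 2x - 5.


Find where f'(x) = 0:
f'(x) = 8x + 2
Set f'(x) = 0:
8x + 2 = 0
x = -2 / 8 = -1/4
This is a linear equation in x, so there is exactly one solution.
Number of critical points: 1

1


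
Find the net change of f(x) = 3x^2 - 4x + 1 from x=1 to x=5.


Net change = f(b) - f(a)
f(x) = 3x^2 - 4x + 1
Compute f(5):
f(5) = 3 * 5^2 - 4 * 5 + 1
= 75 - 20 + 1
= 56
Compute f(1):
f(1) = 3 * 1^2 - 4 * 1 + 1
= 3 - 4 + 1
= 0
Net change = 56 - 0 = 56

56


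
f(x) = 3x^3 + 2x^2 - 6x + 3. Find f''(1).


First derivative:
f'(x) = 9x^2 + 4x - 6
Second derivative:
f''(x) = 18x + 4
Substitute x = 1:
f''(1) = 18 * 1 + 4
= 18 + 4
= 22

22


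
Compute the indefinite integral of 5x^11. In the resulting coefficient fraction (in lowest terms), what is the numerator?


Apply the power rule for integration:
integral of ax^n dx = a/(n+1) * x^(n+1) + C
integral of 5x^11 dx
= 5/12 * x^12 + C
The coefficient in lowest terms is 5/12, and its numerator is 5

5


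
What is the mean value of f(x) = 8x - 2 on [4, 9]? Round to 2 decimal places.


Average value = 1/(b-a) * integral from a to b of f(x) dx
First compute the integral of 8x - 2:
F(x) = 4x^2 - 2x
F(9) = 4 * 81 - 2 * 9 = 306
F(4) = 4 * 16 - 2 * 4 = 56
Integral = 306 - 56 = 250
Average = 250 / (9 - 4) = 250 / 5
= 50 = 50.00

50.00


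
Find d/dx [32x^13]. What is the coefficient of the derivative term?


We apply the power rule: d/dx [ax^n] = a*n * x^(n-1)
d/dx [32x^13]
= 32 * 13 * x^(13-1)
= 416x^12
The coefficient is 416

416


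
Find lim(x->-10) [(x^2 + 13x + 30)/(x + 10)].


Direct substitution gives 0/0, so we factor the numerator.
Factor: (x^2 + 13x + 30) = (x + 10)(x + 3)
Cancel the common factor (x + 10):
(x^2 + 13x + 30)/(x + 10) = (x + 3)
Now substitute x = -10:
= (-10) - (-3) = -7

-7


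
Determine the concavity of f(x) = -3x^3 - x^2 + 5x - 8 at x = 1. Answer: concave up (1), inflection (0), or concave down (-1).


Concavity is determined by the sign of f''(x).
f(x) = -3x^3 - x^2 + 5x - 8
f'(x) = -9x^2 - 2x + 5
f''(x) = -18x - 2
f''(1) = -18 * 1 - 2
= -18 - 2
= -20
Since f''(1) < 0, the function is concave down (-1)

-1


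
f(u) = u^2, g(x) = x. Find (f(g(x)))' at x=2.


Using the chain rule: (f(g(x)))' = f'(g(x)) * g'(x)
First, find g(2):
g(2) = 1 * 2 + 0 = 2
Next, f'(u) = 2u
And g'(x) = 1
So f'(g(2)) * g'(2)
= 2 * 2 * 1
= 4

4


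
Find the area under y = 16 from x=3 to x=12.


The area under a constant function y = 16 is a rectangle.
Width = 12 - 3 = 9
Height = 16
Area = width * height
= 9 * 16
= 144

144


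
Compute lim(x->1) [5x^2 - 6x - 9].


Since polynomials are continuous, we use direct substitution.
lim(x->1) of 5x^2 - 6x - 9
= 5 * 1^2 - 6 * 1 - 9
= 5 - 6 - 9
= -10

-10


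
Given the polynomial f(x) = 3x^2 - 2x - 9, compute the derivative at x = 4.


Differentiate term by term using power and sum rules:
f(x) = 3x^2 - 2x - 9
f'(x) = 6x - 2
Substitute x = 4:
f'(4) = 6 * 4 - 2
= 24 - 2
= 22

22


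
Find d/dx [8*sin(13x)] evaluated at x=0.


Apply the chain rule to differentiate 8*sin(13x):
d/dx [8*sin(13x)]
= 8 * cos(13x) * d/dx(13x)
= 8 * 13 * cos(13x)
= 104 * cos(13x)
Evaluate at x = 0:
= 104 * cos(0)
= 104 * 1
= 104

104


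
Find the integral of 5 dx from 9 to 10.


The integral of a constant k over [a, b] equals k * (b - a).
integral from 9 to 10 of 5 dx
= 5 * (10 - 9)
= 5 * 1
= 5

5


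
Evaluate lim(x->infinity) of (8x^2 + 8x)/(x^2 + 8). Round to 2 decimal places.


For limits at infinity with equal-degree polynomials,
we compare leading coefficients.
Numerator leading term: 8x^2
Denominator leading term: x^2
Divide both by x^2:
lim = (8 + 8/x) / (1 + 8/x^2)
As x -> infinity, the 1/x and 1/x^2 terms vanish:
= 8/1 = 8 = 8.00

8.00


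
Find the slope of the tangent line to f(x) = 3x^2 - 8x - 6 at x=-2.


The slope of the tangent line equals f'(x) at the point.
f(x) = 3x^2 - 8x - 6
f'(x) = 6x - 8
At x = -2:
f'(-2) = 6 * (-2) - 8
= -12 - 8
= -20

-20


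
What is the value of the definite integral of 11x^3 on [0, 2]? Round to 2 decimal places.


Find the antiderivative of 11x^3:
F(x) = 11/4 * x^4
Apply the Fundamental Theorem of Calculus:
F(2) - F(0)
= 11/4 * 2^4 - 11/4 * 0^4
= 11/4 * (16 - 0)
= 11/4 * 16
= 44 = 44.00

44.00


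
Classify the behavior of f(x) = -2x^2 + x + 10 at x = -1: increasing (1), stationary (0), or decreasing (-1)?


Compute f'(x) to determine behavior:
f'(x) = -4x + 1
f'(-1) = -4 * (-1) + 1
= 4 + 1
= 5
Since f'(-1) > 0, the function is increasing (1)

1


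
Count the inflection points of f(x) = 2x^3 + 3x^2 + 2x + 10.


Inflection points occur where f''(x) = 0 and concavity changes.
f(x) = 2x^3 + 3x^2 + 2x + 10
f'(x) = 6x^2 + 6x + 2
f''(x) = 12x + 6
Set f''(x) = 0:
12x + 6 = 0
x = -6 / 12 = -1/2
Since f''(x) is linear (degree 1), it changes sign at this point.
Therefore there is exactly 1 inflection point.

1


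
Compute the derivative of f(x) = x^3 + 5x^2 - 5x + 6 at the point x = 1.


Differentiate f(x) = x^3 + 5x^2 - 5x + 6 term by term:
f'(x) = 3x^2 + 10x - 5
Substitute x = 1:
f'(1) = 3 * 1^2 + 10 * 1 - 5
= 3 + 10 - 5
= 8

8


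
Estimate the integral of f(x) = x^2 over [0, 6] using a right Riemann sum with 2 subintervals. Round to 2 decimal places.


Right Riemann sum uses right endpoints of each subinterval.
Interval: [0, 6], n = 2
dx = (6 - 0) / 2 = 3
Right endpoints: [3, 6]
f values: [9, 36]
Sum = dx * (sum of f values)
= 3 * 45
= 135 = 135.00

135.00


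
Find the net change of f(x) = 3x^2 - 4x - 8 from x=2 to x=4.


Net change = f(b) - f(a)
f(x) = 3x^2 - 4x - 8
Compute f(4):
f(4) = 3 * 4^2 - 4 * 4 - 8
= 48 - 16 - 8
= 24
Compute f(2):
f(2) = 3 * 2^2 - 4 * 2 - 8
= 12 - 8 - 8
= -4
Net change = 24 - (-4) = 28

28


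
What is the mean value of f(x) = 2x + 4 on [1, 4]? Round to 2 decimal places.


Average value = 1/(b-a) * integral from a to b of f(x) dx
First compute the integral of 2x + 4:
F(x) = x^2 + 4x
F(4) = 1 * 16 + 4 * 4 = 32
F(1) = 1 * 1 + 4 * 1 = 5
Integral = 32 - 5 = 27
Average = 27 / (4 - 1) = 27 / 3
= 9 = 9.00

9.00


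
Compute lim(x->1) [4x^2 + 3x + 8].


Since polynomials are continuous, we use direct substitution.
lim(x->1) of 4x^2 + 3x + 8
= 4 * 1^2 + 3 * 1 + 8
= 4 + 3 + 8
= 15

15


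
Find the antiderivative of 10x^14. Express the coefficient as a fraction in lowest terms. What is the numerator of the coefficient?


Apply the power rule for integration:
integral of ax^n dx = a/(n+1) * x^(n+1) + C
integral of 10x^14 dx
= 10/15 * x^15 + C
= 2/3 * x^15 + C
The coefficient in lowest terms is 2/3, and its numerator is 2

2


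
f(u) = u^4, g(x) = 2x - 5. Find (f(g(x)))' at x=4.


Using the chain rule: (f(g(x)))' = f'(g(x)) * g'(x)
First, find g(4):
g(4) = 2 * 4 - 5 = 3
Next, f'(u) = 4u^3
And g'(x) = 2
So f'(g(4)) * g'(4)
= 4 * 3^3 * 2
= 4 * 27 * 2
= 216

216


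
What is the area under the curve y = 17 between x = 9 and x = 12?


The area under a constant function y = 17 is a rectangle.
Width = 12 - 9 = 3
Height = 17
Area = width * height
= 3 * 17
= 51

51


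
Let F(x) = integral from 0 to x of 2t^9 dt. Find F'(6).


By the Fundamental Theorem of Calculus (Part 1):
If F(x) = integral from 0 to x of f(t) dt, then F'(x) = f(x)
Here f(t) = 2t^9
So F'(x) = 2x^9
Evaluate at x = 6:
F'(6) = 2 * 6^9
= 2 * 10077696
= 20155392

20155392


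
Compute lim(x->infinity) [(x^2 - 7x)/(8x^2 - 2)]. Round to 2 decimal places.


For limits at infinity with equal-degree polynomials,
we compare leading coefficients.
Numerator leading term: x^2
Denominator leading term: 8x^2
Divide both by x^2:
lim = (1 - 7/x) / (8 - 2/x^2)
As x -> infinity, the 1/x and 1/x^2 terms vanish:
= 1/8 ≈ 0.13

0.13


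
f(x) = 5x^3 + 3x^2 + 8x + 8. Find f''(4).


First derivative:
f'(x) = 15x^2 + 6x + 8
Second derivative:
f''(x) = 30x + 6
Substitute x = 4:
f''(4) = 30 * 4 + 6
= 120 + 6
= 126

126


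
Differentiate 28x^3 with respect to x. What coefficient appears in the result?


We apply the power rule: d/dx [ax^n] = a*n * x^(n-1)
d/dx [28x^3]
= 28 * 3 * x^(3-1)
= 84x^2
The coefficient is 84

84


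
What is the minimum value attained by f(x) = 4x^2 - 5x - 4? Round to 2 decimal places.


For a quadratic f(x) = ax^2 + bx + c with a > 0, the minimum is at the vertex.
Vertex x-coordinate: x = -b/(2a)
x = -(-5) / (2 * 4)
x = 5/8
Substitute back to find the minimum value:
f(5/8) = 4 * (5/8)^2 - 5 * (5/8) - 4
= 25/16 - 25/8 - 4
= -89/16 ≈ -5.56

-5.56


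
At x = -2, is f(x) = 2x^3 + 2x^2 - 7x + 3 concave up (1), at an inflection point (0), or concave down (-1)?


Concavity is determined by the sign of f''(x).
f(x) = 2x^3 + 2x^2 - 7x + 3
f'(x) = 6x^2 + 4x - 7
f''(x) = 12x + 4
f''(-2) = 12 * (-2) + 4
= -24 + 4
= -20
Since f''(-2) < 0, the function is concave down (-1)

-1


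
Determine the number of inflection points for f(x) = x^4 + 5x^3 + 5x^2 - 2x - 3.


Inflection points occur where f''(x) = 0 and concavity changes.
f(x) = x^4 + 5x^3 + 5x^2 - 2x - 3
f'(x) = 4x^3 + 15x^2 + 10x - 2
f''(x) = 12x^2 + 30x + 10
This is a quadratic in x. Use the discriminant to count real roots.
Discriminant = (30)^2 - 4 * 12 * 10
= 900 - 480
= 420
Since discriminant > 0, f''(x) = 0 has 2 distinct real solutions.
A quadratic with two distinct real roots changes sign at each root, so concavity changes at both.
Number of inflection points: 2

2


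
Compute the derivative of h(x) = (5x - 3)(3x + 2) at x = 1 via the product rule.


Let u(x) = 5x - 3 and v(x) = 3x + 2
u'(x) = 5
v'(x) = 3
Product rule: h'(x) = u'(x)*v(x) + u(x)*v'(x)
= 5 * (3x + 2) + (5x - 3) * 3
At x = 1:
u(1) = 5 * 1 - 3 = 2
v(1) = 3 * 1 + 2 = 5
h'(1) = 5 * 5 + 2 * 3
= 25 + 6
= 31

31


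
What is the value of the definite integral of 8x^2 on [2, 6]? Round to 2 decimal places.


Find the antiderivative of 8x^2:
F(x) = 8/3 * x^3
Apply the Fundamental Theorem of Calculus:
F(6) - F(2)
= 8/3 * 6^3 - 8/3 * 2^3
= 8/3 * (216 - 8)
= 8/3 * 208
= 1664/3 ≈ 554.67

554.67


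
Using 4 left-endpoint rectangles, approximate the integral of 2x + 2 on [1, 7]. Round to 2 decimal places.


Left Riemann sum uses left endpoints of each subinterval.
Interval: [1, 7], n = 4
dx = (7 - 1) / 4 = 3/2
Left endpoints: [1, 5/2, 4, 11/2]
f values: [4, 7, 10, 13]
Sum = dx * (sum of f values)
= 3/2 * 34
= 51 = 51.00

51.00


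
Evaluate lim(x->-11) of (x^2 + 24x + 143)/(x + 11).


Direct substitution gives 0/0, so we factor the numerator.
Factor: (x^2 + 24x + 143) = (x + 11)(x + 13)
Cancel the common factor (x + 11):
(x^2 + 24x + 143)/(x + 11) = (x + 13)
Now substitute x = -11:
= (-11) - (-13) = 2

2


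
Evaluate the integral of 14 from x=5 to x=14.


The integral of a constant k over [a, b] equals k * (b - a).
integral from 5 to 14 of 14 dx
= 14 * (14 - 5)
= 14 * 9
= 126

126


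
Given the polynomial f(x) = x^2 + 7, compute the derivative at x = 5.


Differentiate term by term using power and sum rules:
f(x) = x^2 + 7
f'(x) = 2x
Substitute x = 5:
f'(5) = 2 * 5 + 0
= 10 + 0
= 10

10


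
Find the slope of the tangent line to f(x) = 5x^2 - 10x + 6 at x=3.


The slope of the tangent line equals f'(x) at the point.
f(x) = 5x^2 - 10x + 6
f'(x) = 10x - 10
At x = 3:
f'(3) = 10 * 3 - 10
= 30 - 10
= 20

20


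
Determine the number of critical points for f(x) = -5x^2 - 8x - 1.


Find where f'(x) = 0:
f'(x) = -10x - 8
Set f'(x) = 0:
-10x - 8 = 0
x = 8 / (-10) = -4/5
This is a linear equation in x, so there is exactly one solution.
Number of critical points: 1

1


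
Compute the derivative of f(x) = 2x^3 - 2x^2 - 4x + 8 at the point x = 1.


Differentiate f(x) = 2x^3 - 2x^2 - 4x + 8 term by term:
f'(x) = 6x^2 - 4x - 4
Substitute x = 1:
f'(1) = 6 * 1^2 - 4 * 1 - 4
= 6 - 4 - 4
= -2

-2


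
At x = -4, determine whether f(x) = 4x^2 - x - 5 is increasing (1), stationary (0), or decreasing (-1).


Compute f'(x) to determine behavior:
f'(x) = 8x - 1
f'(-4) = 8 * (-4) - 1
= -32 - 1
= -33
Since f'(-4) < 0, the function is decreasing (-1)

-1


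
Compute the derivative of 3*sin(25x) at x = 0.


Apply the chain rule to differentiate 3*sin(25x):
d/dx [3*sin(25x)]
= 3 * cos(25x) * d/dx(25x)
= 3 * 25 * cos(25x)
= 75 * cos(25x)
Evaluate at x = 0:
= 75 * cos(0)
= 75 * 1
= 75

75


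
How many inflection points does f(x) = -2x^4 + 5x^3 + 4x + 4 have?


Inflection points occur where f''(x) = 0 and concavity changes.
f(x) = -2x^4 + 5x^3 + 4x + 4
f'(x) = -8x^3 + 15x^2 + 4
f''(x) = -24x^2 + 30x
This is a quadratic in x. Use the discriminant to count real roots.
Discriminant = (30)^2 - 4 * (-24) * 0
= 900 - 0
= 900
Since discriminant > 0, f''(x) = 0 has 2 distinct real solutions.
A quadratic with two distinct real roots changes sign at each root, so concavity changes at both.
Number of inflection points: 2

2


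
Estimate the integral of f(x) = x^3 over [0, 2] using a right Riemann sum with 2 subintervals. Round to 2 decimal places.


Right Riemann sum uses right endpoints of each subinterval.
Interval: [0, 2], n = 2
dx = (2 - 0) / 2 = 1
Right endpoints: [1, 2]
f values: [1, 8]
Sum = dx * (sum of f values)
= 1 * 9
= 9 = 9.00

9.00


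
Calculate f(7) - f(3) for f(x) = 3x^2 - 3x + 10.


Net change = f(b) - f(a)
f(x) = 3x^2 - 3x + 10
Compute f(7):
f(7) = 3 * 7^2 - 3 * 7 + 10
= 147 - 21 + 10
= 136
Compute f(3):
f(3) = 3 * 3^2 - 3 * 3 + 10
= 27 - 9 + 10
= 28
Net change = 136 - 28 = 108

108


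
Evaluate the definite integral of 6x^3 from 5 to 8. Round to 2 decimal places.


Find the antiderivative of 6x^3:
F(x) = 6/4 * x^4
Apply the Fundamental Theorem of Calculus:
F(8) - F(5)
= 6/4 * 8^4 - 6/4 * 5^4
= 6/4 * (4096 - 625)
= 6/4 * 3471
= 10413/2 = 5206.50

5206.50


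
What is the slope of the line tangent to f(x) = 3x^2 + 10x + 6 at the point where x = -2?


The slope of the tangent line equals f'(x) at the point.
f(x) = 3x^2 + 10x + 6
f'(x) = 6x + 10
At x = -2:
f'(-2) = 6 * (-2) + 10
= -12 + 10
= -2

-2


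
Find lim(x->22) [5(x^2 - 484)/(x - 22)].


Direct substitution gives 0/0, so we factor the numerator.
Factor: 5(x^2 - 484) = 5 * (x - 22)(x + 22)
Cancel the common factor (x - 22):
5(x^2 - 484)/(x - 22) = 5 * (x + 22)
Now substitute x = 22:
= 5 * (22 + 22) = 220

220


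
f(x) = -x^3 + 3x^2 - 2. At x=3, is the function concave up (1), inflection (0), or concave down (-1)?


Concavity is determined by the sign of f''(x).
f(x) = -x^3 + 3x^2 - 2
f'(x) = -3x^2 + 6x
f''(x) = -6x + 6
f''(3) = -6 * 3 + 6
= -18 + 6
= -12
Since f''(3) < 0, the function is concave down (-1)

-1


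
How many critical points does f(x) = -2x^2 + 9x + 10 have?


Find where f'(x) = 0:
f'(x) = -4x + 9
Set f'(x) = 0:
-4x + 9 = 0
x = -9 / (-4) = 9/4
This is a linear equation in x, so there is exactly one solution.
Number of critical points: 1

1


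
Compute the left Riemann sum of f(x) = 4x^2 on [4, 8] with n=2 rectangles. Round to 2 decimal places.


Left Riemann sum uses left endpoints of each subinterval.
Interval: [4, 8], n = 2
dx = (8 - 4) / 2 = 2
Left endpoints: [4, 6]
f values: [64, 144]
Sum = dx * (sum of f values)
= 2 * 208
= 416 = 416.00

416.00


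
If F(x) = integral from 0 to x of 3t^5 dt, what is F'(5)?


By the Fundamental Theorem of Calculus (Part 1):
If F(x) = integral from 0 to x of f(t) dt, then F'(x) = f(x)
Here f(t) = 3t^5
So F'(x) = 3x^5
Evaluate at x = 5:
F'(5) = 3 * 5^5
= 3 * 3125
= 9375

9375


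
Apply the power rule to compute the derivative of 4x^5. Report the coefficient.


We apply the power rule: d/dx [ax^n] = a*n * x^(n-1)
d/dx [4x^5]
= 4 * 5 * x^(5-1)
= 20x^4
The coefficient is 20

20


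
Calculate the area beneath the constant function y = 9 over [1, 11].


The area under a constant function y = 9 is a rectangle.
Width = 11 - 1 = 10
Height = 9
Area = width * height
= 10 * 9
= 90

90


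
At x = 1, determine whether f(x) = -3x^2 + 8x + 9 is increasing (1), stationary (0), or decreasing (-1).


Compute f'(x) to determine behavior:
f'(x) = -6x + 8
f'(1) = -6 * 1 + 8
= -6 + 8
= 2
Since f'(1) > 0, the function is increasing (1)

1


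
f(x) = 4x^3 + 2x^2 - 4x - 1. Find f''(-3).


First derivative:
f'(x) = 12x^2 + 4x - 4
Second derivative:
f''(x) = 24x + 4
Substitute x = -3:
f''(-3) = 24 * (-3) + 4
= -72 + 4
= -68

-68


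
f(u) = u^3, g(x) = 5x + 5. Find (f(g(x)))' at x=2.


Using the chain rule: (f(g(x)))' = f'(g(x)) * g'(x)
First, find g(2):
g(2) = 5 * 2 + 5 = 15
Next, f'(u) = 3u^2
And g'(x) = 5
So f'(g(2)) * g'(2)
= 3 * 15^2 * 5
= 3 * 225 * 5
= 3375

3375


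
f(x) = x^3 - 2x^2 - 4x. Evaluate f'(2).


Differentiate f(x) = x^3 - 2x^2 - 4x term by term:
f'(x) = 3x^2 - 4x - 4
Substitute x = 2:
f'(2) = 3 * 2^2 - 4 * 2 - 4
= 12 - 8 - 4
= 0

0


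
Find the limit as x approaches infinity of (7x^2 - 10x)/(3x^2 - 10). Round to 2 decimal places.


For limits at infinity with equal-degree polynomials,
we compare leading coefficients.
Numerator leading term: 7x^2
Denominator leading term: 3x^2
Divide both by x^2:
lim = (7 - 10/x) / (3 - 10/x^2)
As x -> infinity, the 1/x and 1/x^2 terms vanish:
= 7/3 ≈ 2.33

2.33


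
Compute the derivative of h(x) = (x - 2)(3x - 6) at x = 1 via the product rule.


Let u(x) = x - 2 and v(x) = 3x - 6
u'(x) = 1
v'(x) = 3
Product rule: h'(x) = u'(x)*v(x) + u(x)*v'(x)
= 1 * (3x - 6) + (x - 2) * 3
At x = 1:
u(1) = 1 * 1 - 2 = -1
v(1) = 3 * 1 - 6 = -3
h'(1) = 1 * (-3) + (-1) * 3
= -3 - 3
= -6

-6


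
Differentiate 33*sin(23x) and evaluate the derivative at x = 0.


Apply the chain rule to differentiate 33*sin(23x):
d/dx [33*sin(23x)]
= 33 * cos(23x) * d/dx(23x)
= 33 * 23 * cos(23x)
= 759 * cos(23x)
Evaluate at x = 0:
= 759 * cos(0)
= 759 * 1
= 759

759


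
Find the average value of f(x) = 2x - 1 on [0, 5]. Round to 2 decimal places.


Average value = 1/(b-a) * integral from a to b of f(x) dx
First compute the integral of 2x - 1:
F(x) = x^2 - x
F(5) = 1 * 25 - 1 * 5 = 20
F(0) = 1 * 0 - 1 * 0 = 0
Integral = 20 - 0 = 20
Average = 20 / (5 - 0) = 20 / 5
= 4 = 4.00

4.00


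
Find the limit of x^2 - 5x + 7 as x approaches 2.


Since polynomials are continuous, we use direct substitution.
lim(x->2) of x^2 - 5x + 7
= 1 * 2^2 - 5 * 2 + 7
= 4 - 10 + 7
= 1

1


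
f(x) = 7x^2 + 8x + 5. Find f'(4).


Differentiate term by term using power and sum rules:
f(x) = 7x^2 + 8x + 5
f'(x) = 14x + 8
Substitute x = 4:
f'(4) = 14 * 4 + 8
= 56 + 8
= 64

64


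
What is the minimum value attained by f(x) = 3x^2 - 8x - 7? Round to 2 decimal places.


For a quadratic f(x) = ax^2 + bx + c with a > 0, the minimum is at the vertex.
Vertex x-coordinate: x = -b/(2a)
x = -(-8) / (2 * 3)
x = 8/6 = 4/3
Substitute back to find the minimum value:
f(4/3) = 3 * (4/3)^2 - 8 * (4/3) - 7
= 16/3 - 32/3 - 7
= -37/3 ≈ -12.33

-12.33


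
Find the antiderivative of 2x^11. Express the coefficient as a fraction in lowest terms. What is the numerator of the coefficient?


Apply the power rule for integration:
integral of ax^n dx = a/(n+1) * x^(n+1) + C
integral of 2x^11 dx
= 2/12 * x^12 + C
= 1/6 * x^12 + C
The coefficient in lowest terms is 1/6, and its numerator is 1

1


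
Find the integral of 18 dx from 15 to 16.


The integral of a constant k over [a, b] equals k * (b - a).
integral from 15 to 16 of 18 dx
= 18 * (16 - 15)
= 18 * 1
= 18

18


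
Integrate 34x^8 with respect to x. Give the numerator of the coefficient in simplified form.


Apply the power rule for integration:
integral of ax^n dx = a/(n+1) * x^(n+1) + C
integral of 34x^8 dx
= 34/9 * x^9 + C
The coefficient in lowest terms is 34/9, and its numerator is 34

34


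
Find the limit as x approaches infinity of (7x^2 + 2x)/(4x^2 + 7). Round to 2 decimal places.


For limits at infinity with equal-degree polynomials,
we compare leading coefficients.
Numerator leading term: 7x^2
Denominator leading term: 4x^2
Divide both by x^2:
lim = (7 + 2/x) / (4 + 7/x^2)
As x -> infinity, the 1/x and 1/x^2 terms vanish:
= 7/4 = 1.75

1.75


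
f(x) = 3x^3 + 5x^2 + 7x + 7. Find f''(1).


First derivative:
f'(x) = 9x^2 + 10x + 7
Second derivative:
f''(x) = 18x + 10
Substitute x = 1:
f''(1) = 18 * 1 + 10
= 18 + 10
= 28

28


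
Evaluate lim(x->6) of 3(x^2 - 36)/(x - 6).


Direct substitution gives 0/0, so we factor the numerator.
Factor: 3(x^2 - 36) = 3 * (x - 6)(x + 6)
Cancel the common factor (x - 6):
3(x^2 - 36)/(x - 6) = 3 * (x + 6)
Now substitute x = 6:
= 3 * (6 + 6) = 36

36


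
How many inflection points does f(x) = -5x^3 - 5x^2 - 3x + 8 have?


Inflection points occur where f''(x) = 0 and concavity changes.
f(x) = -5x^3 - 5x^2 - 3x + 8
f'(x) = -15x^2 - 10x - 3
f''(x) = -30x - 10
Set f''(x) = 0:
-30x - 10 = 0
x = 10 / (-30) = -1/3
Since f''(x) is linear (degree 1), it changes sign at this point.
Therefore there is exactly 1 inflection point.

1


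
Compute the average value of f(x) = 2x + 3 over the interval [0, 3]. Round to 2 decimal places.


Average value = 1/(b-a) * integral from a to b of f(x) dx
First compute the integral of 2x + 3:
F(x) = x^2 + 3x
F(3) = 1 * 9 + 3 * 3 = 18
F(0) = 1 * 0 + 3 * 0 = 0
Integral = 18 - 0 = 18
Average = 18 / (3 - 0) = 18 / 3
= 6 = 6.00

6.00


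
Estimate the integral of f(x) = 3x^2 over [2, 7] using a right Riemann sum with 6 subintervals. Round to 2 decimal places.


Right Riemann sum uses right endpoints of each subinterval.
Interval: [2, 7], n = 6
dx = (7 - 2) / 6 = 5/6
Right endpoints: [17/6, 11/3, 9/2, 16/3, 37/6, 7]
f values: [289/12, 121/3, 243/4, 256/3, 1369/12, 147]
Sum = dx * (sum of f values)
= 5/6 * 5659/12
= 28295/72 ≈ 392.99

392.99


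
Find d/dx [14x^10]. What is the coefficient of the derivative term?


We apply the power rule: d/dx [ax^n] = a*n * x^(n-1)
d/dx [14x^10]
= 14 * 10 * x^(10-1)
= 140x^9
The coefficient is 140

140


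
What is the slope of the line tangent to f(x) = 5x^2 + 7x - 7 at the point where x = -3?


The slope of the tangent line equals f'(x) at the point.
f(x) = 5x^2 + 7x - 7
f'(x) = 10x + 7
At x = -3:
f'(-3) = 10 * (-3) + 7
= -30 + 7
= -23

-23


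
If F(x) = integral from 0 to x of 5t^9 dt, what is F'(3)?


By the Fundamental Theorem of Calculus (Part 1):
If F(x) = integral from 0 to x of f(t) dt, then F'(x) = f(x)
Here f(t) = 5t^9
So F'(x) = 5x^9
Evaluate at x = 3:
F'(3) = 5 * 3^9
= 5 * 19683
= 98415

98415


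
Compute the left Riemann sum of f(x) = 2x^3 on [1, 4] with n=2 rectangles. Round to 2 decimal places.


Left Riemann sum uses left endpoints of each subinterval.
Interval: [1, 4], n = 2
dx = (4 - 1) / 2 = 3/2
Left endpoints: [1, 5/2]
f values: [2, 125/4]
Sum = dx * (sum of f values)
= 3/2 * 133/4
= 399/8 ≈ 49.88

49.88


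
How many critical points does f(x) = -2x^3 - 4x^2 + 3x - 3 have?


Find where f'(x) = 0:
f(x) = -2x^3 - 4x^2 + 3x - 3
f'(x) = -6x^2 - 8x + 3
This is a quadratic in x. Use the discriminant to count real roots.
Discriminant = (-8)^2 - 4 * (-6) * 3
= 64 - (-72)
= 136
Since discriminant > 0, f'(x) = 0 has 2 real solutions.
Number of critical points: 2

2


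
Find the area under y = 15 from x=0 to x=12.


The area under a constant function y = 15 is a rectangle.
Width = 12 - 0 = 12
Height = 15
Area = width * height
= 12 * 15
= 180

180


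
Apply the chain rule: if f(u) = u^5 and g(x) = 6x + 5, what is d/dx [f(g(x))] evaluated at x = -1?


Using the chain rule: (f(g(x)))' = f'(g(x)) * g'(x)
First, find g(-1):
g(-1) = 6 * (-1) + 5 = -1
Next, f'(u) = 5u^4
And g'(x) = 6
So f'(g(-1)) * g'(-1)
= 5 * (-1)^4 * 6
= 5 * 1 * 6
= 30

30


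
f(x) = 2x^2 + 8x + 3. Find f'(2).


Differentiate term by term using power and sum rules:
f(x) = 2x^2 + 8x + 3
f'(x) = 4x + 8
Substitute x = 2:
f'(2) = 4 * 2 + 8
= 8 + 8
= 16

16


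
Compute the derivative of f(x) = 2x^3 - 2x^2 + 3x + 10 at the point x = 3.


Differentiate f(x) = 2x^3 - 2x^2 + 3x + 10 term by term:
f'(x) = 6x^2 - 4x + 3
Substitute x = 3:
f'(3) = 6 * 3^2 - 4 * 3 + 3
= 54 - 12 + 3
= 45

45


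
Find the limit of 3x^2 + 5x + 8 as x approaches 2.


Since polynomials are continuous, we use direct substitution.
lim(x->2) of 3x^2 + 5x + 8
= 3 * 2^2 + 5 * 2 + 8
= 12 + 10 + 8
= 30

30


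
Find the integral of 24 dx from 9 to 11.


The integral of a constant k over [a, b] equals k * (b - a).
integral from 9 to 11 of 24 dx
= 24 * (11 - 9)
= 24 * 2
= 48

48


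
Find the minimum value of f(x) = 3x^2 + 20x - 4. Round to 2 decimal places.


For a quadratic f(x) = ax^2 + bx + c with a > 0, the minimum is at the vertex.
Vertex x-coordinate: x = -b/(2a)
x = -(20) / (2 * 3)
x = -20/6 = -10/3
Substitute back to find the minimum value:
f(-10/3) = 3 * (-10/3)^2 + 20 * (-10/3) - 4
= 100/3 - 200/3 - 4
= -112/3 ≈ -37.33

-37.33


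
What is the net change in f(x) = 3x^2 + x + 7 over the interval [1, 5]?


Net change = f(b) - f(a)
f(x) = 3x^2 + x + 7
Compute f(5):
f(5) = 3 * 5^2 + 1 * 5 + 7
= 75 + 5 + 7
= 87
Compute f(1):
f(1) = 3 * 1^2 + 1 * 1 + 7
= 3 + 1 + 7
= 11
Net change = 87 - 11 = 76

76


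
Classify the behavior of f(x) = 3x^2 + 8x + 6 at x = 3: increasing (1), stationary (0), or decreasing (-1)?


Compute f'(x) to determine behavior:
f'(x) = 6x + 8
f'(3) = 6 * 3 + 8
= 18 + 8
= 26
Since f'(3) > 0, the function is increasing (1)

1


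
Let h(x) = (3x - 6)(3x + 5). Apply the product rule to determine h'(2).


Let u(x) = 3x - 6 and v(x) = 3x + 5
u'(x) = 3
v'(x) = 3
Product rule: h'(x) = u'(x)*v(x) + u(x)*v'(x)
= 3 * (3x + 5) + (3x - 6) * 3
At x = 2:
u(2) = 3 * 2 - 6 = 0
v(2) = 3 * 2 + 5 = 11
h'(2) = 3 * 11 + 0 * 3
= 33 + 0
= 33

33


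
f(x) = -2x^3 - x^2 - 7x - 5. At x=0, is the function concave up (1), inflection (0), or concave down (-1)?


Concavity is determined by the sign of f''(x).
f(x) = -2x^3 - x^2 - 7x - 5
f'(x) = -6x^2 - 2x - 7
f''(x) = -12x - 2
f''(0) = -12 * 0 - 2
= 0 - 2
= -2
Since f''(0) < 0, the function is concave down (-1)

-1
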